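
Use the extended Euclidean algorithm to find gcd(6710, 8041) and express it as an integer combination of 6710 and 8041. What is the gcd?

11

Apply Euclid's algorithm to 8041 and 6710:
8041 = 1*6710 + 1331
6710 = 5*1331 + 55
1331 = 24*55 + 11
55 = 5*11 + 0
gcd(6710, 8041) = 11.
Working backward:
11 = 1331 − 24·55
11 = −24·6710 + 121·1331
11 = 121·8041 − 145·6710
So 11 = (121)·8041 + (-145)·6710.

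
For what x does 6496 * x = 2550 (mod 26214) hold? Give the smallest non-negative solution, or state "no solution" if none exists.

2805

First find gcd(6496, 26214):
26214 = 4×6496 + 230
6496 = 28×230 + 56
230 = 4×56 + 6
56 = 9×6 + 2
6 = 3×2 + 0
gcd = 2 and 2 | 2550, so solutions exist. Divide through by 2: 3248x ≡ 1275 (mod 13107).
Now find 3248⁻¹ mod 13107:
13107 = 4*3248 + 115
3248 = 28*115 + 28
115 = 4*28 + 3
28 = 9*3 + 1
3 = 3*1 + 0
Back-substitute:
1 = 28 − 9·3
1 = −9·115 + 37·28
1 = 37·3248 − 1045·115
1 = −1045·13107 + 4217·3248
So 3248⁻¹ ≡ 4217 (mod 13107).
Then x ≡ 4217·1275 ≡ 2805 (mod 13107); the smallest non-negative solution is x = 2805.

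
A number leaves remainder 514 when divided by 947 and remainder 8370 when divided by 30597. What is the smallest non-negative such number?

14021796

Write x = 514 + 947·k. Then 947·k ≡ 8370 − 514 ≡ 7856 (mod 30597).
Need 947⁻¹ mod 30597. Extended Euclid on (30597, 947):
30597 = 32·947 + 293
947 = 3·293 + 68
293 = 4·68 + 21
68 = 3·21 + 5
21 = 4·5 + 1
5 = 5·1 + 0
Back-substitute:
1 = 21 − 4·5
1 = −4·68 + 13·21
1 = 13·293 − 56·68
1 = −56·947 + 181·293
1 = 181·30597 − 5848·947
947⁻¹ ≡ 24749 (mod 30597), so k ≡ 24749·7856 ≡ 14806 (mod 30597).
x = 514 + 947·14806 = 14021796.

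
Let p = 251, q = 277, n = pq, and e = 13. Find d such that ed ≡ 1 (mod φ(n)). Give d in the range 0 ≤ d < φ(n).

53077

φ(n) = (p−1)(q−1) = 250·276 = 69000.
Need d with 13·d ≡ 1 (mod 69000). Apply the extended Euclidean algorithm:
69000 = 5307×13 + 9
13 = 1×9 + 4
9 = 2×4 + 1
4 = 4×1 + 0
Back-substitute:
1 = 9 − 2·4
1 = −2·13 + 3·9
1 = 3·69000 − 15923·13
So 13·(-15923) ≡ 1 (mod 69000), hence d ≡ -15923 ≡ 53077 (mod 69000).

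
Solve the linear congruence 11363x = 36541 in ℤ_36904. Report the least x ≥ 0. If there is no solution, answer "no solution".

15719

First find gcd(11363, 36904):
36904 = 3×11363 + 2815
11363 = 4×2815 + 103
2815 = 27×103 + 34
103 = 3×34 + 1
34 = 34×1 + 0
gcd = 1, so a unique solution mod 36904 exists.
Back-substitute for the Bézout coefficients:
1 = 103 − 3·34
1 = −3·2815 + 82·103
1 = 82·11363 − 331·2815
1 = −331·36904 + 1075·11363
So 11363·(1075) ≡ 1 (mod 36904), giving 11363⁻¹ ≡ 1075.
x ≡ 11363⁻¹·36541 ≡ 1075·36541 ≡ 15719 (mod 36904).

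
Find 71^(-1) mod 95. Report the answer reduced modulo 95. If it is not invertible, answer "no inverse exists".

Apply the Euclidean algorithm to 95 and 71:
95 = 1×71 + 24
71 = 2×24 + 23
24 = 1×23 + 1
23 = 23×1 + 0
The gcd is 1. Working backward:
1 = 24 − 23
1 = −71 + 3·24
1 = 3·95 − 4·71
So 71·(-4) ≡ 1 (mod 95), and -4 ≡ 91 (mod 95).

91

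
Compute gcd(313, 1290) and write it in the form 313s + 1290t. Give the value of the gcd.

1

Apply Euclid's algorithm to 1290 and 313:
1290 = 4×313 + 38
313 = 8×38 + 9
38 = 4×9 + 2
9 = 4×2 + 1
2 = 2×1 + 0
gcd(313, 1290) = 1.
Express as a combination:
1 = 9 − 4·2
1 = −4·38 + 17·9
1 = 17·313 − 140·38
1 = −140·1290 + 577·313
So 1 = (-140)·1290 + (577)·313.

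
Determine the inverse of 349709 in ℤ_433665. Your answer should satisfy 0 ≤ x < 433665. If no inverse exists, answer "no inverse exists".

379289

Run Euclid on (433665, 349709):
433665 = 1×349709 + 83956
349709 = 4×83956 + 13885
83956 = 6×13885 + 646
13885 = 21×646 + 319
646 = 2×319 + 8
319 = 39×8 + 7
8 = 1×7 + 1
7 = 7×1 + 0
The gcd is 1. Working backward:
1 = 8 − 7
1 = −319 + 40·8
1 = 40·646 − 81·319
1 = −81·13885 + 1741·646
1 = 1741·83956 − 10527·13885
1 = −10527·349709 + 43849·83956
1 = 43849·433665 − 54376·349709
Hence 349709⁻¹ ≡ -54376 ≡ 379289 (mod 433665).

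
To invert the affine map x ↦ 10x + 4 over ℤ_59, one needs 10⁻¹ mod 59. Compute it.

6

Apply the Euclidean algorithm to 59 and 10:
59 = 5*10 + 9
10 = 1*9 + 1
9 = 9*1 + 0
gcd = 1, so the inverse exists. Back-substitute:
1 = 10 − 9
1 = −59 + 6·10
So 10·6 ≡ 1 (mod 59).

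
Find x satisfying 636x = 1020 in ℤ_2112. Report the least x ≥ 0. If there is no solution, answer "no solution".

First find gcd(636, 2112):
2112 = 3·636 + 204
636 = 3·204 + 24
204 = 8·24 + 12
24 = 2·12 + 0
gcd = 12 and 12 | 1020, so solutions exist. Divide through by 12: 53x ≡ 85 (mod 176).
Now find 53⁻¹ mod 176:
176 = 3·53 + 17
53 = 3·17 + 2
17 = 8·2 + 1
2 = 2·1 + 0
Back-substitute:
1 = 17 − 8·2
1 = −8·53 + 25·17
1 = 25·176 − 83·53
So 53·(-83) ≡ 1 (mod 176), i.e. 53⁻¹ ≡ 93.
Then x ≡ 93·85 ≡ 161 (mod 176); the smallest non-negative solution is x = 161.

161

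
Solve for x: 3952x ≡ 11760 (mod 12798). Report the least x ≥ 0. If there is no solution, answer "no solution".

6117

First find gcd(3952, 12798):
12798 = 3×3952 + 942
3952 = 4×942 + 184
942 = 5×184 + 22
184 = 8×22 + 8
22 = 2×8 + 6
8 = 1×6 + 2
6 = 3×2 + 0
gcd = 2 and 2 | 11760, so solutions exist. Divide through by 2: 1976x ≡ 5880 (mod 6399).
Now find 1976⁻¹ mod 6399:
6399 = 3*1976 + 471
1976 = 4*471 + 92
471 = 5*92 + 11
92 = 8*11 + 4
11 = 2*4 + 3
4 = 1*3 + 1
3 = 3*1 + 0
Back-substitute:
1 = 4 − 3
1 = −11 + 3·4
1 = 3·92 − 25·11
1 = −25·471 + 128·92
1 = 128·1976 − 537·471
1 = −537·6399 + 1739·1976
So 1976⁻¹ ≡ 1739 (mod 6399).
Then x ≡ 1739·5880 ≡ 6117 (mod 6399); the smallest non-negative solution is x = 6117.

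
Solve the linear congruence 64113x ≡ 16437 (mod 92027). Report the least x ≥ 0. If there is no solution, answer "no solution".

First find gcd(64113, 92027):
92027 = 1*64113 + 27914
64113 = 2*27914 + 8285
27914 = 3*8285 + 3059
8285 = 2*3059 + 2167
3059 = 1*2167 + 892
2167 = 2*892 + 383
892 = 2*383 + 126
383 = 3*126 + 5
126 = 25*5 + 1
5 = 5*1 + 0
gcd = 1, so a unique solution mod 92027 exists.
Back-substitute for the Bézout coefficients:
1 = 126 − 25·5
1 = −25·383 + 76·126
1 = 76·892 − 177·383
1 = −177·2167 + 430·892
1 = 430·3059 − 607·2167
1 = −607·8285 + 1644·3059
1 = 1644·27914 − 5539·8285
1 = −5539·64113 + 12722·27914
1 = 12722·92027 − 18261·64113
So 64113·(-18261) ≡ 1 (mod 92027), giving 64113⁻¹ ≡ 73766.
x ≡ 64113⁻¹·16437 ≡ 73766·16437 ≡ 36017 (mod 92027).

36017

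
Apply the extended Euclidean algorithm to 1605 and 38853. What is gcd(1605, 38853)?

3

Euclidean algorithm:
38853 = 24×1605 + 333
1605 = 4×333 + 273
333 = 1×273 + 60
273 = 4×60 + 33
60 = 1×33 + 27
33 = 1×27 + 6
27 = 4×6 + 3
6 = 2×3 + 0
gcd(1605, 38853) = 3.
Express as a combination:
3 = 27 − 4·6
3 = −4·33 + 5·27
3 = 5·60 − 9·33
3 = −9·273 + 41·60
3 = 41·333 − 50·273
3 = −50·1605 + 241·333
3 = 241·38853 − 5834·1605
So 3 = (241)·38853 + (-5834)·1605.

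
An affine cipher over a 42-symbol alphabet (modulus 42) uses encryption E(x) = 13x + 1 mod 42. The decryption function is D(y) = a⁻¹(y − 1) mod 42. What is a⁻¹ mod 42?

13

Extended Euclidean algorithm:
42 = 3×13 + 3
13 = 4×3 + 1
3 = 3×1 + 0
The gcd is 1. Working backward:
1 = 13 − 4·3
1 = −4·42 + 13·13
So 13·13 ≡ 1 (mod 42).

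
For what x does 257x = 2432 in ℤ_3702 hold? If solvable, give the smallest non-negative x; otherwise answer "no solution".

1666

First find gcd(257, 3702):
3702 = 14*257 + 104
257 = 2*104 + 49
104 = 2*49 + 6
49 = 8*6 + 1
6 = 6*1 + 0
gcd = 1, so a unique solution mod 3702 exists.
Back-substitute for the Bézout coefficients:
1 = 49 − 8·6
1 = −8·104 + 17·49
1 = 17·257 − 42·104
1 = −42·3702 + 605·257
So 257·(605) ≡ 1 (mod 3702), giving 257⁻¹ ≡ 605.
x ≡ 257⁻¹·2432 ≡ 605·2432 ≡ 1666 (mod 3702).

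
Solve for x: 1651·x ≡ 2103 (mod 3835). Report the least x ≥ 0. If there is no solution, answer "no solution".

gcd(1651, 3835):
3835 = 2·1651 + 533
1651 = 3·533 + 52
533 = 10·52 + 13
52 = 4·13 + 0
gcd = 13, but 13 ∤ 2103, so the congruence has no solution.

no solution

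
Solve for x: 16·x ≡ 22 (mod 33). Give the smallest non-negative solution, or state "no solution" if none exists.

First find gcd(16, 33):
33 = 2*16 + 1
16 = 16*1 + 0
gcd = 1, so a unique solution mod 33 exists.
Back-substitute for the Bézout coefficients:
1 = 33 − 2·16
So 16·(-2) ≡ 1 (mod 33), giving 16⁻¹ ≡ 31.
x ≡ 16⁻¹·22 ≡ 31·22 ≡ 22 (mod 33).

22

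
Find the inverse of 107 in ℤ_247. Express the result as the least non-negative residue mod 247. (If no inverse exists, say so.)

217

gcd(247, 107) by repeated division:
247 = 2×107 + 33
107 = 3×33 + 8
33 = 4×8 + 1
8 = 8×1 + 0
gcd = 1, so the inverse exists. Back-substitute:
1 = 33 − 4·8
1 = −4·107 + 13·33
1 = 13·247 − 30·107
Thus 107·(-30) ≡ 1 (mod 247); reducing, -30 mod 247 = 217.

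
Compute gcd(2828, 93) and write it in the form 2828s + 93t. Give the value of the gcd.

1

Euclidean algorithm:
2828 = 30*93 + 38
93 = 2*38 + 17
38 = 2*17 + 4
17 = 4*4 + 1
4 = 4*1 + 0
gcd(2828, 93) = 1.
Working backward:
1 = 17 − 4·4
1 = −4·38 + 9·17
1 = 9·93 − 22·38
1 = −22·2828 + 669·93
So 1 = (-22)·2828 + (669)·93.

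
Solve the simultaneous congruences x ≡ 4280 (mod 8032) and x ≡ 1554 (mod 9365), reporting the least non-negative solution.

Write x = 4280 + 8032·k. Then 8032·k ≡ 1554 − 4280 ≡ 6639 (mod 9365).
Need 8032⁻¹ mod 9365. Extended Euclid on (9365, 8032):
9365 = 1×8032 + 1333
8032 = 6×1333 + 34
1333 = 39×34 + 7
34 = 4×7 + 6
7 = 1×6 + 1
6 = 6×1 + 0
Back-substitute:
1 = 7 − 6
1 = −34 + 5·7
1 = 5·1333 − 196·34
1 = −196·8032 + 1181·1333
1 = 1181·9365 − 1377·8032
8032⁻¹ ≡ 7988 (mod 9365), so k ≡ 7988·6639 ≡ 7702 (mod 9365).
x = 4280 + 8032·7702 = 61866744.

61866744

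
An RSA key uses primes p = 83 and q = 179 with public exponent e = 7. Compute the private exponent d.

φ(n) = (p−1)(q−1) = 82·178 = 14596.
Need d with 7·d ≡ 1 (mod 14596). Apply the extended Euclidean algorithm:
14596 = 2085×7 + 1
7 = 7×1 + 0
Back-substitute:
1 = 14596 − 2085·7
So 7·(-2085) ≡ 1 (mod 14596), hence d ≡ -2085 ≡ 12511 (mod 14596).

12511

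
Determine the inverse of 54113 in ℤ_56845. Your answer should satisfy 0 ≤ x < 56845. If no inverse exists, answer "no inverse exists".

17582

Extended Euclidean algorithm:
56845 = 1·54113 + 2732
54113 = 19·2732 + 2205
2732 = 1·2205 + 527
2205 = 4·527 + 97
527 = 5·97 + 42
97 = 2·42 + 13
42 = 3·13 + 3
13 = 4·3 + 1
3 = 3·1 + 0
The gcd is 1. Working backward:
1 = 13 − 4·3
1 = −4·42 + 13·13
1 = 13·97 − 30·42
1 = −30·527 + 163·97
1 = 163·2205 − 682·527
1 = −682·2732 + 845·2205
1 = 845·54113 − 16737·2732
1 = −16737·56845 + 17582·54113
So 54113·17582 ≡ 1 (mod 56845).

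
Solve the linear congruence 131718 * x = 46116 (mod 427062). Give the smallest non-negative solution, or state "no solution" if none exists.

35892

First find gcd(131718, 427062):
427062 = 3×131718 + 31908
131718 = 4×31908 + 4086
31908 = 7×4086 + 3306
4086 = 1×3306 + 780
3306 = 4×780 + 186
780 = 4×186 + 36
186 = 5×36 + 6
36 = 6×6 + 0
gcd = 6 and 6 | 46116, so solutions exist. Divide through by 6: 21953x ≡ 7686 (mod 71177).
Now find 21953⁻¹ mod 71177:
71177 = 3×21953 + 5318
21953 = 4×5318 + 681
5318 = 7×681 + 551
681 = 1×551 + 130
551 = 4×130 + 31
130 = 4×31 + 6
31 = 5×6 + 1
6 = 6×1 + 0
Back-substitute:
1 = 31 − 5·6
1 = −5·130 + 21·31
1 = 21·551 − 89·130
1 = −89·681 + 110·551
1 = 110·5318 − 859·681
1 = −859·21953 + 3546·5318
1 = 3546·71177 − 11497·21953
So 21953·(-11497) ≡ 1 (mod 71177), i.e. 21953⁻¹ ≡ 59680.
Then x ≡ 59680·7686 ≡ 35892 (mod 71177); the smallest non-negative solution is x = 35892.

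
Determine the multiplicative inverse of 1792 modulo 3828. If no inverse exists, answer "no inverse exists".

no inverse exists

Euclidean algorithm on 3828, 1792:
3828 = 2*1792 + 244
1792 = 7*244 + 84
244 = 2*84 + 76
84 = 1*76 + 8
76 = 9*8 + 4
8 = 2*4 + 0
The gcd is 4, not 1, hence no inverse exists.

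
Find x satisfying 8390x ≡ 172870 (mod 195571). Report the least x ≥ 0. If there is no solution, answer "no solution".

First find gcd(8390, 195571):
195571 = 23×8390 + 2601
8390 = 3×2601 + 587
2601 = 4×587 + 253
587 = 2×253 + 81
253 = 3×81 + 10
81 = 8×10 + 1
10 = 10×1 + 0
gcd = 1, so a unique solution mod 195571 exists.
Back-substitute for the Bézout coefficients:
1 = 81 − 8·10
1 = −8·253 + 25·81
1 = 25·587 − 58·253
1 = −58·2601 + 257·587
1 = 257·8390 − 829·2601
1 = −829·195571 + 19324·8390
So 8390·(19324) ≡ 1 (mod 195571), giving 8390⁻¹ ≡ 19324.
x ≡ 8390⁻¹·172870 ≡ 19324·172870 ≡ 187200 (mod 195571).

187200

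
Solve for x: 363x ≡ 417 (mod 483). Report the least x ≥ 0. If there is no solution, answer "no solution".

First find gcd(363, 483):
483 = 1·363 + 120
363 = 3·120 + 3
120 = 40·3 + 0
gcd = 3 and 3 | 417, so solutions exist. Divide through by 3: 121x ≡ 139 (mod 161).
Now find 121⁻¹ mod 161:
161 = 1×121 + 40
121 = 3×40 + 1
40 = 40×1 + 0
Back-substitute:
1 = 121 − 3·40
1 = −3·161 + 4·121
So 121⁻¹ ≡ 4 (mod 161).
Then x ≡ 4·139 ≡ 73 (mod 161); the smallest non-negative solution is x = 73.

73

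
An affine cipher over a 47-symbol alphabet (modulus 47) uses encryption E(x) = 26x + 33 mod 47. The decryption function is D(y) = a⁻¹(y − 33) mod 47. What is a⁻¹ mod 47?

gcd(47, 26) by repeated division:
47 = 1*26 + 21
26 = 1*21 + 5
21 = 4*5 + 1
5 = 5*1 + 0
Since gcd(26, 47) = 1, back-substitute to write 1 as a combination:
1 = 21 − 4·5
1 = −4·26 + 5·21
1 = 5·47 − 9·26
Hence 26⁻¹ ≡ -9 ≡ 38 (mod 47).

38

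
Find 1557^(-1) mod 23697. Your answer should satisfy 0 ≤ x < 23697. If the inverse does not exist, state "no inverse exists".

Compute gcd(1557, 23697):
23697 = 15×1557 + 342
1557 = 4×342 + 189
342 = 1×189 + 153
189 = 1×153 + 36
153 = 4×36 + 9
36 = 4×9 + 0
Since gcd = 9 > 1, 1557 is not a unit mod 23697.

no inverse exists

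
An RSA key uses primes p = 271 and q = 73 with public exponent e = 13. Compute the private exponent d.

7477

φ(n) = (p−1)(q−1) = 270·72 = 19440.
Need d with 13·d ≡ 1 (mod 19440). Apply the extended Euclidean algorithm:
19440 = 1495*13 + 5
13 = 2*5 + 3
5 = 1*3 + 2
3 = 1*2 + 1
2 = 2*1 + 0
Back-substitute:
1 = 3 − 2
1 = −5 + 2·3
1 = 2·13 − 5·5
1 = −5·19440 + 7477·13
So 13·7477 ≡ 1 (mod 19440), hence d = 7477.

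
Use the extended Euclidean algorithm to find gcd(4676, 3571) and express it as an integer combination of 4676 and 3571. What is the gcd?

1

Repeated division:
4676 = 1×3571 + 1105
3571 = 3×1105 + 256
1105 = 4×256 + 81
256 = 3×81 + 13
81 = 6×13 + 3
13 = 4×3 + 1
3 = 3×1 + 0
gcd(4676, 3571) = 1.
Working backward:
1 = 13 − 4·3
1 = −4·81 + 25·13
1 = 25·256 − 79·81
1 = −79·1105 + 341·256
1 = 341·3571 − 1102·1105
1 = −1102·4676 + 1443·3571
So 1 = (-1102)·4676 + (1443)·3571.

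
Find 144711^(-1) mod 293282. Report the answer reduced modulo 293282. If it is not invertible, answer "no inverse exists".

139119

gcd(293282, 144711) by repeated division:
293282 = 2×144711 + 3860
144711 = 37×3860 + 1891
3860 = 2×1891 + 78
1891 = 24×78 + 19
78 = 4×19 + 2
19 = 9×2 + 1
2 = 2×1 + 0
The gcd is 1. Working backward:
1 = 19 − 9·2
1 = −9·78 + 37·19
1 = 37·1891 − 897·78
1 = −897·3860 + 1831·1891
1 = 1831·144711 − 68644·3860
1 = −68644·293282 + 139119·144711
So 144711·139119 ≡ 1 (mod 293282).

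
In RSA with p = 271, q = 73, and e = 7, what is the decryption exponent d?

φ(n) = (p−1)(q−1) = 270·72 = 19440.
Need d with 7·d ≡ 1 (mod 19440). Apply the extended Euclidean algorithm:
19440 = 2777×7 + 1
7 = 7×1 + 0
Back-substitute:
1 = 19440 − 2777·7
So 7·(-2777) ≡ 1 (mod 19440), hence d ≡ -2777 ≡ 16663 (mod 19440).

16663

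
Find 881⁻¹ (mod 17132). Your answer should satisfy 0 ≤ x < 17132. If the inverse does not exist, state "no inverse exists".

Extended Euclidean algorithm:
17132 = 19·881 + 393
881 = 2·393 + 95
393 = 4·95 + 13
95 = 7·13 + 4
13 = 3·4 + 1
4 = 4·1 + 0
gcd = 1, so the inverse exists. Back-substitute:
1 = 13 − 3·4
1 = −3·95 + 22·13
1 = 22·393 − 91·95
1 = −91·881 + 204·393
1 = 204·17132 − 3967·881
Hence 881⁻¹ ≡ -3967 ≡ 13165 (mod 17132).

13165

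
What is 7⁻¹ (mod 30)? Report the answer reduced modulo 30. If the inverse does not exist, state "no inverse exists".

13

Extended Euclidean algorithm:
30 = 4·7 + 2
7 = 3·2 + 1
2 = 2·1 + 0
gcd = 1, so the inverse exists. Back-substitute:
1 = 7 − 3·2
1 = −3·30 + 13·7
So 7·13 ≡ 1 (mod 30).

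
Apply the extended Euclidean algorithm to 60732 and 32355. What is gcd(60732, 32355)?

Euclidean algorithm:
60732 = 1·32355 + 28377
32355 = 1·28377 + 3978
28377 = 7·3978 + 531
3978 = 7·531 + 261
531 = 2·261 + 9
261 = 29·9 + 0
gcd(60732, 32355) = 9.
Back-substituting:
9 = 531 − 2·261
9 = −2·3978 + 15·531
9 = 15·28377 − 107·3978
9 = −107·32355 + 122·28377
9 = 122·60732 − 229·32355
So 9 = (122)·60732 + (-229)·32355.

9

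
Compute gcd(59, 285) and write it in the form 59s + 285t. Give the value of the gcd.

Euclidean algorithm:
285 = 4·59 + 49
59 = 1·49 + 10
49 = 4·10 + 9
10 = 1·9 + 1
9 = 9·1 + 0
gcd(59, 285) = 1.
Back-substituting:
1 = 10 − 9
1 = −49 + 5·10
1 = 5·59 − 6·49
1 = −6·285 + 29·59
So 1 = (-6)·285 + (29)·59.

1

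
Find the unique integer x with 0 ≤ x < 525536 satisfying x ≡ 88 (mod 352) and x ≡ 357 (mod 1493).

440792

Write x = 88 + 352·k. Then 352·k ≡ 357 − 88 ≡ 269 (mod 1493).
Need 352⁻¹ mod 1493. Extended Euclid on (1493, 352):
1493 = 4×352 + 85
352 = 4×85 + 12
85 = 7×12 + 1
12 = 12×1 + 0
Back-substitute:
1 = 85 − 7·12
1 = −7·352 + 29·85
1 = 29·1493 − 123·352
352⁻¹ ≡ 1370 (mod 1493), so k ≡ 1370·269 ≡ 1252 (mod 1493).
x = 88 + 352·1252 = 440792.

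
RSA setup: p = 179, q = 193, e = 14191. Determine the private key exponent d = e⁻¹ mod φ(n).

φ(n) = (p−1)(q−1) = 178·192 = 34176.
Need d with 14191·d ≡ 1 (mod 34176). Apply the extended Euclidean algorithm:
34176 = 2*14191 + 5794
14191 = 2*5794 + 2603
5794 = 2*2603 + 588
2603 = 4*588 + 251
588 = 2*251 + 86
251 = 2*86 + 79
86 = 1*79 + 7
79 = 11*7 + 2
7 = 3*2 + 1
2 = 2*1 + 0
Back-substitute:
1 = 7 − 3·2
1 = −3·79 + 34·7
1 = 34·86 − 37·79
1 = −37·251 + 108·86
1 = 108·588 − 253·251
1 = −253·2603 + 1120·588
1 = 1120·5794 − 2493·2603
1 = −2493·14191 + 6106·5794
1 = 6106·34176 − 14705·14191
So 14191·(-14705) ≡ 1 (mod 34176), hence d ≡ -14705 ≡ 19471 (mod 34176).

19471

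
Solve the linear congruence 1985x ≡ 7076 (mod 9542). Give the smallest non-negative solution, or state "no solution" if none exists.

First find gcd(1985, 9542):
9542 = 4×1985 + 1602
1985 = 1×1602 + 383
1602 = 4×383 + 70
383 = 5×70 + 33
70 = 2×33 + 4
33 = 8×4 + 1
4 = 4×1 + 0
gcd = 1, so a unique solution mod 9542 exists.
Back-substitute for the Bézout coefficients:
1 = 33 − 8·4
1 = −8·70 + 17·33
1 = 17·383 − 93·70
1 = −93·1602 + 389·383
1 = 389·1985 − 482·1602
1 = −482·9542 + 2317·1985
So 1985·(2317) ≡ 1 (mod 9542), giving 1985⁻¹ ≡ 2317.
x ≡ 1985⁻¹·7076 ≡ 2317·7076 ≡ 1936 (mod 9542).

1936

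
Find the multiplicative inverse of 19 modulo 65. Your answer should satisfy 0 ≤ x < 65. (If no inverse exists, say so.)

24

Extended Euclidean algorithm:
65 = 3*19 + 8
19 = 2*8 + 3
8 = 2*3 + 2
3 = 1*2 + 1
2 = 2*1 + 0
gcd = 1, so the inverse exists. Back-substitute:
1 = 3 − 2
1 = −8 + 3·3
1 = 3·19 − 7·8
1 = −7·65 + 24·19
So 19·24 ≡ 1 (mod 65).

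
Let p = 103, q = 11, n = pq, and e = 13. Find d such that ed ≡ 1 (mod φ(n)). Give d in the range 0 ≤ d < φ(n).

157

φ(n) = (p−1)(q−1) = 102·10 = 1020.
Need d with 13·d ≡ 1 (mod 1020). Apply the extended Euclidean algorithm:
1020 = 78*13 + 6
13 = 2*6 + 1
6 = 6*1 + 0
Back-substitute:
1 = 13 − 2·6
1 = −2·1020 + 157·13
So 13·157 ≡ 1 (mod 1020), hence d = 157.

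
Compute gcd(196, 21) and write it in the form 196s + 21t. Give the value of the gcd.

Repeated division:
196 = 9×21 + 7
21 = 3×7 + 0
gcd(196, 21) = 7.
Back-substituting:
7 = 196 − 9·21
So 7 = (1)·196 + (-9)·21.

7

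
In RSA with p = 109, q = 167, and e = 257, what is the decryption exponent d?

φ(n) = (p−1)(q−1) = 108·166 = 17928.
Need d with 257·d ≡ 1 (mod 17928). Apply the extended Euclidean algorithm:
17928 = 69×257 + 195
257 = 1×195 + 62
195 = 3×62 + 9
62 = 6×9 + 8
9 = 1×8 + 1
8 = 8×1 + 0
Back-substitute:
1 = 9 − 8
1 = −62 + 7·9
1 = 7·195 − 22·62
1 = −22·257 + 29·195
1 = 29·17928 − 2023·257
So 257·(-2023) ≡ 1 (mod 17928), hence d ≡ -2023 ≡ 15905 (mod 17928).

15905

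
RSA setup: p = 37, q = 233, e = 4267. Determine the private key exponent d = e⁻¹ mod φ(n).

φ(n) = (p−1)(q−1) = 36·232 = 8352.
Need d with 4267·d ≡ 1 (mod 8352). Apply the extended Euclidean algorithm:
8352 = 1×4267 + 4085
4267 = 1×4085 + 182
4085 = 22×182 + 81
182 = 2×81 + 20
81 = 4×20 + 1
20 = 20×1 + 0
Back-substitute:
1 = 81 − 4·20
1 = −4·182 + 9·81
1 = 9·4085 − 202·182
1 = −202·4267 + 211·4085
1 = 211·8352 − 413·4267
So 4267·(-413) ≡ 1 (mod 8352), hence d ≡ -413 ≡ 7939 (mod 8352).

7939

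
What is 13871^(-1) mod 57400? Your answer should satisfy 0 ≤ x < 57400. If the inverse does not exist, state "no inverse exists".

13631

Run Euclid on (57400, 13871):
57400 = 4*13871 + 1916
13871 = 7*1916 + 459
1916 = 4*459 + 80
459 = 5*80 + 59
80 = 1*59 + 21
59 = 2*21 + 17
21 = 1*17 + 4
17 = 4*4 + 1
4 = 4*1 + 0
The gcd is 1. Working backward:
1 = 17 − 4·4
1 = −4·21 + 5·17
1 = 5·59 − 14·21
1 = −14·80 + 19·59
1 = 19·459 − 109·80
1 = −109·1916 + 455·459
1 = 455·13871 − 3294·1916
1 = −3294·57400 + 13631·13871
So 13871·13631 ≡ 1 (mod 57400).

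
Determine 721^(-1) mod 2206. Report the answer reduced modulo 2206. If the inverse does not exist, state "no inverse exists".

1539

Run Euclid on (2206, 721):
2206 = 3*721 + 43
721 = 16*43 + 33
43 = 1*33 + 10
33 = 3*10 + 3
10 = 3*3 + 1
3 = 3*1 + 0
The gcd is 1. Working backward:
1 = 10 − 3·3
1 = −3·33 + 10·10
1 = 10·43 − 13·33
1 = −13·721 + 218·43
1 = 218·2206 − 667·721
So 721·(-667) ≡ 1 (mod 2206), and -667 ≡ 1539 (mod 2206).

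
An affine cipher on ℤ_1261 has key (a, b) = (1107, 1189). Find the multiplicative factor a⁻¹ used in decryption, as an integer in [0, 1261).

696

gcd(1261, 1107) by repeated division:
1261 = 1·1107 + 154
1107 = 7·154 + 29
154 = 5·29 + 9
29 = 3·9 + 2
9 = 4·2 + 1
2 = 2·1 + 0
Since gcd(1107, 1261) = 1, back-substitute to write 1 as a combination:
1 = 9 − 4·2
1 = −4·29 + 13·9
1 = 13·154 − 69·29
1 = −69·1107 + 496·154
1 = 496·1261 − 565·1107
So 1107·(-565) ≡ 1 (mod 1261), and -565 ≡ 696 (mod 1261).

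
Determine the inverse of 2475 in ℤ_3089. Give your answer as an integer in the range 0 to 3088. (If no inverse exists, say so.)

488

Run Euclid on (3089, 2475):
3089 = 1·2475 + 614
2475 = 4·614 + 19
614 = 32·19 + 6
19 = 3·6 + 1
6 = 6·1 + 0
The gcd is 1. Working backward:
1 = 19 − 3·6
1 = −3·614 + 97·19
1 = 97·2475 − 391·614
1 = −391·3089 + 488·2475
So 2475·488 ≡ 1 (mod 3089).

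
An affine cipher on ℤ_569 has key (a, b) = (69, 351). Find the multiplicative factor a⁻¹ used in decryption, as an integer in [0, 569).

Apply the Euclidean algorithm to 569 and 69:
569 = 8*69 + 17
69 = 4*17 + 1
17 = 17*1 + 0
The gcd is 1. Working backward:
1 = 69 − 4·17
1 = −4·569 + 33·69
So 69·33 ≡ 1 (mod 569).

33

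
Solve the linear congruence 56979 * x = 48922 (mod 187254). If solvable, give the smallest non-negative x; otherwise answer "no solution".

no solution

gcd(56979, 187254):
187254 = 3·56979 + 16317
56979 = 3·16317 + 8028
16317 = 2·8028 + 261
8028 = 30·261 + 198
261 = 1·198 + 63
198 = 3·63 + 9
63 = 7·9 + 0
gcd = 9, but 9 ∤ 48922, so the congruence has no solution.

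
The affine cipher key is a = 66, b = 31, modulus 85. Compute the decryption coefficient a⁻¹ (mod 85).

gcd(85, 66) by repeated division:
85 = 1*66 + 19
66 = 3*19 + 9
19 = 2*9 + 1
9 = 9*1 + 0
The gcd is 1. Working backward:
1 = 19 − 2·9
1 = −2·66 + 7·19
1 = 7·85 − 9·66
Hence 66⁻¹ ≡ -9 ≡ 76 (mod 85).

76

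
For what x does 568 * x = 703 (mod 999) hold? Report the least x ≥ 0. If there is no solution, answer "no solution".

703

First find gcd(568, 999):
999 = 1×568 + 431
568 = 1×431 + 137
431 = 3×137 + 20
137 = 6×20 + 17
20 = 1×17 + 3
17 = 5×3 + 2
3 = 1×2 + 1
2 = 2×1 + 0
gcd = 1, so a unique solution mod 999 exists.
Back-substitute for the Bézout coefficients:
1 = 3 − 2
1 = −17 + 6·3
1 = 6·20 − 7·17
1 = −7·137 + 48·20
1 = 48·431 − 151·137
1 = −151·568 + 199·431
1 = 199·999 − 350·568
So 568·(-350) ≡ 1 (mod 999), giving 568⁻¹ ≡ 649.
x ≡ 568⁻¹·703 ≡ 649·703 ≡ 703 (mod 999).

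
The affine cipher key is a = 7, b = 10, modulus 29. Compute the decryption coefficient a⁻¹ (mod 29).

25

gcd(29, 7) by repeated division:
29 = 4×7 + 1
7 = 7×1 + 0
Since gcd(7, 29) = 1, back-substitute to write 1 as a combination:
1 = 29 − 4·7
Thus 7·(-4) ≡ 1 (mod 29); reducing, -4 mod 29 = 25.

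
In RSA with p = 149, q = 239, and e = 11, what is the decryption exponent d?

φ(n) = (p−1)(q−1) = 148·238 = 35224.
Need d with 11·d ≡ 1 (mod 35224). Apply the extended Euclidean algorithm:
35224 = 3202×11 + 2
11 = 5×2 + 1
2 = 2×1 + 0
Back-substitute:
1 = 11 − 5·2
1 = −5·35224 + 16011·11
So 11·16011 ≡ 1 (mod 35224), hence d = 16011.

16011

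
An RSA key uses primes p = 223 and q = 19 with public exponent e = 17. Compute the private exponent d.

φ(n) = (p−1)(q−1) = 222·18 = 3996.
Need d with 17·d ≡ 1 (mod 3996). Apply the extended Euclidean algorithm:
3996 = 235×17 + 1
17 = 17×1 + 0
Back-substitute:
1 = 3996 − 235·17
So 17·(-235) ≡ 1 (mod 3996), hence d ≡ -235 ≡ 3761 (mod 3996).

3761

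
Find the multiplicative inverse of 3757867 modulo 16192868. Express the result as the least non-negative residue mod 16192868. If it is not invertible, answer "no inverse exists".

9572991

gcd(16192868, 3757867) by repeated division:
16192868 = 4*3757867 + 1161400
3757867 = 3*1161400 + 273667
1161400 = 4*273667 + 66732
273667 = 4*66732 + 6739
66732 = 9*6739 + 6081
6739 = 1*6081 + 658
6081 = 9*658 + 159
658 = 4*159 + 22
159 = 7*22 + 5
22 = 4*5 + 2
5 = 2*2 + 1
2 = 2*1 + 0
gcd = 1, so the inverse exists. Back-substitute:
1 = 5 − 2·2
1 = −2·22 + 9·5
1 = 9·159 − 65·22
1 = −65·658 + 269·159
1 = 269·6081 − 2486·658
1 = −2486·6739 + 2755·6081
1 = 2755·66732 − 27281·6739
1 = −27281·273667 + 111879·66732
1 = 111879·1161400 − 474797·273667
1 = −474797·3757867 + 1536270·1161400
1 = 1536270·16192868 − 6619877·3757867
Thus 3757867·(-6619877) ≡ 1 (mod 16192868); reducing, -6619877 mod 16192868 = 9572991.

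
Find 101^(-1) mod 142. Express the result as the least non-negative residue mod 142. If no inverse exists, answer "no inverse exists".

gcd(142, 101) by repeated division:
142 = 1*101 + 41
101 = 2*41 + 19
41 = 2*19 + 3
19 = 6*3 + 1
3 = 3*1 + 0
The gcd is 1. Working backward:
1 = 19 − 6·3
1 = −6·41 + 13·19
1 = 13·101 − 32·41
1 = −32·142 + 45·101
So 101·45 ≡ 1 (mod 142).

45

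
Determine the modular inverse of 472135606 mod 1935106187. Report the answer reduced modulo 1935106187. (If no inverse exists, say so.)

gcd(1935106187, 472135606) by repeated division:
1935106187 = 4*472135606 + 46563763
472135606 = 10*46563763 + 6497976
46563763 = 7*6497976 + 1077931
6497976 = 6*1077931 + 30390
1077931 = 35*30390 + 14281
30390 = 2*14281 + 1828
14281 = 7*1828 + 1485
1828 = 1*1485 + 343
1485 = 4*343 + 113
343 = 3*113 + 4
113 = 28*4 + 1
4 = 4*1 + 0
The gcd is 1. Working backward:
1 = 113 − 28·4
1 = −28·343 + 85·113
1 = 85·1485 − 368·343
1 = −368·1828 + 453·1485
1 = 453·14281 − 3539·1828
1 = −3539·30390 + 7531·14281
1 = 7531·1077931 − 267124·30390
1 = −267124·6497976 + 1610275·1077931
1 = 1610275·46563763 − 11539049·6497976
1 = −11539049·472135606 + 117000765·46563763
1 = 117000765·1935106187 − 479542109·472135606
Thus 472135606·(-479542109) ≡ 1 (mod 1935106187); reducing, -479542109 mod 1935106187 = 1455564078.

1455564078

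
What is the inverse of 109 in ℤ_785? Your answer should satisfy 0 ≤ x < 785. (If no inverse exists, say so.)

Extended Euclidean algorithm:
785 = 7×109 + 22
109 = 4×22 + 21
22 = 1×21 + 1
21 = 21×1 + 0
gcd = 1, so the inverse exists. Back-substitute:
1 = 22 − 21
1 = −109 + 5·22
1 = 5·785 − 36·109
Thus 109·(-36) ≡ 1 (mod 785); reducing, -36 mod 785 = 749.

749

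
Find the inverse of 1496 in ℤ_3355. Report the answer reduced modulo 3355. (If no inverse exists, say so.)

no inverse exists

Euclidean algorithm on 3355, 1496:
3355 = 2×1496 + 363
1496 = 4×363 + 44
363 = 8×44 + 11
44 = 4×11 + 0
Since gcd = 11 > 1, 1496 is not a unit mod 3355.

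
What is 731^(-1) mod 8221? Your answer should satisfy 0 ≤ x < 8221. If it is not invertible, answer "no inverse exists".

5983

gcd(8221, 731) by repeated division:
8221 = 11*731 + 180
731 = 4*180 + 11
180 = 16*11 + 4
11 = 2*4 + 3
4 = 1*3 + 1
3 = 3*1 + 0
Since gcd(731, 8221) = 1, back-substitute to write 1 as a combination:
1 = 4 − 3
1 = −11 + 3·4
1 = 3·180 − 49·11
1 = −49·731 + 199·180
1 = 199·8221 − 2238·731
Hence 731⁻¹ ≡ -2238 ≡ 5983 (mod 8221).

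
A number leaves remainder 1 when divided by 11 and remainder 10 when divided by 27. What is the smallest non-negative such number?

199

Write x = 1 + 11·k. Then 11·k ≡ 10 − 1 ≡ 9 (mod 27).
Need 11⁻¹ mod 27. Extended Euclid on (27, 11):
27 = 2*11 + 5
11 = 2*5 + 1
5 = 5*1 + 0
Back-substitute:
1 = 11 − 2·5
1 = −2·27 + 5·11
11⁻¹ ≡ 5 (mod 27), so k ≡ 5·9 ≡ 18 (mod 27).
x = 1 + 11·18 = 199.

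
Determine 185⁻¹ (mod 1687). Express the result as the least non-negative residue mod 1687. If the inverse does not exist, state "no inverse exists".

gcd(1687, 185) by repeated division:
1687 = 9·185 + 22
185 = 8·22 + 9
22 = 2·9 + 4
9 = 2·4 + 1
4 = 4·1 + 0
gcd = 1, so the inverse exists. Back-substitute:
1 = 9 − 2·4
1 = −2·22 + 5·9
1 = 5·185 − 42·22
1 = −42·1687 + 383·185
So 185·383 ≡ 1 (mod 1687).

383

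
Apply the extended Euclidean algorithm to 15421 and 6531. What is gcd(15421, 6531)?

7

Repeated division:
15421 = 2·6531 + 2359
6531 = 2·2359 + 1813
2359 = 1·1813 + 546
1813 = 3·546 + 175
546 = 3·175 + 21
175 = 8·21 + 7
21 = 3·7 + 0
gcd(15421, 6531) = 7.
Back-substituting:
7 = 175 − 8·21
7 = −8·546 + 25·175
7 = 25·1813 − 83·546
7 = −83·2359 + 108·1813
7 = 108·6531 − 299·2359
7 = −299·15421 + 706·6531
So 7 = (-299)·15421 + (706)·6531.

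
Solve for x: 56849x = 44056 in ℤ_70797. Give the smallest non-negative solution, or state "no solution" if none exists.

52988

First find gcd(56849, 70797):
70797 = 1*56849 + 13948
56849 = 4*13948 + 1057
13948 = 13*1057 + 207
1057 = 5*207 + 22
207 = 9*22 + 9
22 = 2*9 + 4
9 = 2*4 + 1
4 = 4*1 + 0
gcd = 1, so a unique solution mod 70797 exists.
Back-substitute for the Bézout coefficients:
1 = 9 − 2·4
1 = −2·22 + 5·9
1 = 5·207 − 47·22
1 = −47·1057 + 240·207
1 = 240·13948 − 3167·1057
1 = −3167·56849 + 12908·13948
1 = 12908·70797 − 16075·56849
So 56849·(-16075) ≡ 1 (mod 70797), giving 56849⁻¹ ≡ 54722.
x ≡ 56849⁻¹·44056 ≡ 54722·44056 ≡ 52988 (mod 70797).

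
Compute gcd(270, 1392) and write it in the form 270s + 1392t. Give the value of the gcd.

Euclidean algorithm:
1392 = 5·270 + 42
270 = 6·42 + 18
42 = 2·18 + 6
18 = 3·6 + 0
gcd(270, 1392) = 6.
Express as a combination:
6 = 42 − 2·18
6 = −2·270 + 13·42
6 = 13·1392 − 67·270
So 6 = (13)·1392 + (-67)·270.

6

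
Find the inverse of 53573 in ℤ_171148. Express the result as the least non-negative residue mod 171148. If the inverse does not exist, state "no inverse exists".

Extended Euclidean algorithm:
171148 = 3·53573 + 10429
53573 = 5·10429 + 1428
10429 = 7·1428 + 433
1428 = 3·433 + 129
433 = 3·129 + 46
129 = 2·46 + 37
46 = 1·37 + 9
37 = 4·9 + 1
9 = 9·1 + 0
gcd = 1, so the inverse exists. Back-substitute:
1 = 37 − 4·9
1 = −4·46 + 5·37
1 = 5·129 − 14·46
1 = −14·433 + 47·129
1 = 47·1428 − 155·433
1 = −155·10429 + 1132·1428
1 = 1132·53573 − 5815·10429
1 = −5815·171148 + 18577·53573
So 53573·18577 ≡ 1 (mod 171148).

18577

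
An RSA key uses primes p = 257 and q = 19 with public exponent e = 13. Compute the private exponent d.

709

φ(n) = (p−1)(q−1) = 256·18 = 4608.
Need d with 13·d ≡ 1 (mod 4608). Apply the extended Euclidean algorithm:
4608 = 354*13 + 6
13 = 2*6 + 1
6 = 6*1 + 0
Back-substitute:
1 = 13 − 2·6
1 = −2·4608 + 709·13
So 13·709 ≡ 1 (mod 4608), hence d = 709.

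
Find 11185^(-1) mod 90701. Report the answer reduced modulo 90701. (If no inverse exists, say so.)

Apply the Euclidean algorithm to 90701 and 11185:
90701 = 8*11185 + 1221
11185 = 9*1221 + 196
1221 = 6*196 + 45
196 = 4*45 + 16
45 = 2*16 + 13
16 = 1*13 + 3
13 = 4*3 + 1
3 = 3*1 + 0
The gcd is 1. Working backward:
1 = 13 − 4·3
1 = −4·16 + 5·13
1 = 5·45 − 14·16
1 = −14·196 + 61·45
1 = 61·1221 − 380·196
1 = −380·11185 + 3481·1221
1 = 3481·90701 − 28228·11185
So 11185·(-28228) ≡ 1 (mod 90701), and -28228 ≡ 62473 (mod 90701).

62473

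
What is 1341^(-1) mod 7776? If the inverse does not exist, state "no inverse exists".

Compute gcd(1341, 7776):
7776 = 5*1341 + 1071
1341 = 1*1071 + 270
1071 = 3*270 + 261
270 = 1*261 + 9
261 = 29*9 + 0
gcd(1341, 7776) = 9 ≠ 1, so 1341 has no multiplicative inverse modulo 7776.

no inverse exists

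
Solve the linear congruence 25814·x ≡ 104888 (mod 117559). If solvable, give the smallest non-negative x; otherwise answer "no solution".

106105

First find gcd(25814, 117559):
117559 = 4·25814 + 14303
25814 = 1·14303 + 11511
14303 = 1·11511 + 2792
11511 = 4·2792 + 343
2792 = 8·343 + 48
343 = 7·48 + 7
48 = 6·7 + 6
7 = 1·6 + 1
6 = 6·1 + 0
gcd = 1, so a unique solution mod 117559 exists.
Back-substitute for the Bézout coefficients:
1 = 7 − 6
1 = −48 + 7·7
1 = 7·343 − 50·48
1 = −50·2792 + 407·343
1 = 407·11511 − 1678·2792
1 = −1678·14303 + 2085·11511
1 = 2085·25814 − 3763·14303
1 = −3763·117559 + 17137·25814
So 25814·(17137) ≡ 1 (mod 117559), giving 25814⁻¹ ≡ 17137.
x ≡ 25814⁻¹·104888 ≡ 17137·104888 ≡ 106105 (mod 117559).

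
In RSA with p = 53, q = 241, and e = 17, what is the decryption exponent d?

φ(n) = (p−1)(q−1) = 52·240 = 12480.
Need d with 17·d ≡ 1 (mod 12480). Apply the extended Euclidean algorithm:
12480 = 734*17 + 2
17 = 8*2 + 1
2 = 2*1 + 0
Back-substitute:
1 = 17 − 8·2
1 = −8·12480 + 5873·17
So 17·5873 ≡ 1 (mod 12480), hence d = 5873.

5873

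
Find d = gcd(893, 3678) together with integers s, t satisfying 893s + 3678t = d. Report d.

Euclidean algorithm:
3678 = 4·893 + 106
893 = 8·106 + 45
106 = 2·45 + 16
45 = 2·16 + 13
16 = 1·13 + 3
13 = 4·3 + 1
3 = 3·1 + 0
gcd(893, 3678) = 1.
Working backward:
1 = 13 − 4·3
1 = −4·16 + 5·13
1 = 5·45 − 14·16
1 = −14·106 + 33·45
1 = 33·893 − 278·106
1 = −278·3678 + 1145·893
So 1 = (-278)·3678 + (1145)·893.

1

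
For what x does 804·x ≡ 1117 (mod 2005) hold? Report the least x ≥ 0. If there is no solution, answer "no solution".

First find gcd(804, 2005):
2005 = 2·804 + 397
804 = 2·397 + 10
397 = 39·10 + 7
10 = 1·7 + 3
7 = 2·3 + 1
3 = 3·1 + 0
gcd = 1, so a unique solution mod 2005 exists.
Back-substitute for the Bézout coefficients:
1 = 7 − 2·3
1 = −2·10 + 3·7
1 = 3·397 − 119·10
1 = −119·804 + 241·397
1 = 241·2005 − 601·804
So 804·(-601) ≡ 1 (mod 2005), giving 804⁻¹ ≡ 1404.
x ≡ 804⁻¹·1117 ≡ 1404·1117 ≡ 358 (mod 2005).

358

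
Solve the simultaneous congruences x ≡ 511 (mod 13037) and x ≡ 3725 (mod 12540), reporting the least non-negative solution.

79030805

Write x = 511 + 13037·k. Then 13037·k ≡ 3725 − 511 ≡ 3214 (mod 12540).
Need 13037⁻¹ mod 12540. Extended Euclid on (12540, 497):
12540 = 25×497 + 115
497 = 4×115 + 37
115 = 3×37 + 4
37 = 9×4 + 1
4 = 4×1 + 0
Back-substitute:
1 = 37 − 9·4
1 = −9·115 + 28·37
1 = 28·497 − 121·115
1 = −121·12540 + 3053·497
13037⁻¹ ≡ 3053 (mod 12540), so k ≡ 3053·3214 ≡ 6062 (mod 12540).
x = 511 + 13037·6062 = 79030805.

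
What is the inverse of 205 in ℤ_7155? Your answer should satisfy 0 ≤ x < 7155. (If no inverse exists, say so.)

no inverse exists

Euclidean algorithm on 7155, 205:
7155 = 34·205 + 185
205 = 1·185 + 20
185 = 9·20 + 5
20 = 4·5 + 0
Since gcd = 5 > 1, 205 is not a unit mod 7155.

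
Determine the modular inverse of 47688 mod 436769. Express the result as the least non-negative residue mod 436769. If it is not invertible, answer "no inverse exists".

Run Euclid on (436769, 47688):
436769 = 9·47688 + 7577
47688 = 6·7577 + 2226
7577 = 3·2226 + 899
2226 = 2·899 + 428
899 = 2·428 + 43
428 = 9·43 + 41
43 = 1·41 + 2
41 = 20·2 + 1
2 = 2·1 + 0
gcd = 1, so the inverse exists. Back-substitute:
1 = 41 − 20·2
1 = −20·43 + 21·41
1 = 21·428 − 209·43
1 = −209·899 + 439·428
1 = 439·2226 − 1087·899
1 = −1087·7577 + 3700·2226
1 = 3700·47688 − 23287·7577
1 = −23287·436769 + 213283·47688
So 47688·213283 ≡ 1 (mod 436769).

213283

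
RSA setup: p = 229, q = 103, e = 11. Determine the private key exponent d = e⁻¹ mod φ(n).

φ(n) = (p−1)(q−1) = 228·102 = 23256.
Need d with 11·d ≡ 1 (mod 23256). Apply the extended Euclidean algorithm:
23256 = 2114·11 + 2
11 = 5·2 + 1
2 = 2·1 + 0
Back-substitute:
1 = 11 − 5·2
1 = −5·23256 + 10571·11
So 11·10571 ≡ 1 (mod 23256), hence d = 10571.

10571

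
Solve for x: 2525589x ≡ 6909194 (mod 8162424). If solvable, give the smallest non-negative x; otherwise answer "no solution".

no solution

gcd(2525589, 8162424):
8162424 = 3×2525589 + 585657
2525589 = 4×585657 + 182961
585657 = 3×182961 + 36774
182961 = 4×36774 + 35865
36774 = 1×35865 + 909
35865 = 39×909 + 414
909 = 2×414 + 81
414 = 5×81 + 9
81 = 9×9 + 0
gcd = 9, but 9 ∤ 6909194, so the congruence has no solution.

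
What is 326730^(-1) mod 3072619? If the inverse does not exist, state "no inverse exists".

gcd(3072619, 326730) by repeated division:
3072619 = 9×326730 + 132049
326730 = 2×132049 + 62632
132049 = 2×62632 + 6785
62632 = 9×6785 + 1567
6785 = 4×1567 + 517
1567 = 3×517 + 16
517 = 32×16 + 5
16 = 3×5 + 1
5 = 5×1 + 0
The gcd is 1. Working backward:
1 = 16 − 3·5
1 = −3·517 + 97·16
1 = 97·1567 − 294·517
1 = −294·6785 + 1273·1567
1 = 1273·62632 − 11751·6785
1 = −11751·132049 + 24775·62632
1 = 24775·326730 − 61301·132049
1 = −61301·3072619 + 576484·326730
So 326730·576484 ≡ 1 (mod 3072619).

576484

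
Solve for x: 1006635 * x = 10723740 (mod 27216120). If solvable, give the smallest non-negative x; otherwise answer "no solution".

First find gcd(1006635, 27216120):
27216120 = 27×1006635 + 36975
1006635 = 27×36975 + 8310
36975 = 4×8310 + 3735
8310 = 2×3735 + 840
3735 = 4×840 + 375
840 = 2×375 + 90
375 = 4×90 + 15
90 = 6×15 + 0
gcd = 15 and 15 | 10723740, so solutions exist. Divide through by 15: 67109x ≡ 714916 (mod 1814408).
Now find 67109⁻¹ mod 1814408:
1814408 = 27*67109 + 2465
67109 = 27*2465 + 554
2465 = 4*554 + 249
554 = 2*249 + 56
249 = 4*56 + 25
56 = 2*25 + 6
25 = 4*6 + 1
6 = 6*1 + 0
Back-substitute:
1 = 25 − 4·6
1 = −4·56 + 9·25
1 = 9·249 − 40·56
1 = −40·554 + 89·249
1 = 89·2465 − 396·554
1 = −396·67109 + 10781·2465
1 = 10781·1814408 − 291483·67109
So 67109·(-291483) ≡ 1 (mod 1814408), i.e. 67109⁻¹ ≡ 1522925.
Then x ≡ 1522925·714916 ≡ 712780 (mod 1814408); the smallest non-negative solution is x = 712780.

712780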